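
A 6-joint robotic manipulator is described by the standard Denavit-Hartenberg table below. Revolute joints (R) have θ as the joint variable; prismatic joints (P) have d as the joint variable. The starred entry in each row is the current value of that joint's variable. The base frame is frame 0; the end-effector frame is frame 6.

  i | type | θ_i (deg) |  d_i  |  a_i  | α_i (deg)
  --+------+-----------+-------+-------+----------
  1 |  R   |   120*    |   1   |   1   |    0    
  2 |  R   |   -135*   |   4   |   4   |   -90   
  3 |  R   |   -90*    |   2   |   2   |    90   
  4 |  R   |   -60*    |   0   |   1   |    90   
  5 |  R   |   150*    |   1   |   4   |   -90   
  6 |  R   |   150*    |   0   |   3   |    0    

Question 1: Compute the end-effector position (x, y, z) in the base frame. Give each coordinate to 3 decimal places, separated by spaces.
after link 1: o_1 = (-0.5000, 0.8660, 1.0000)
after link 2: o_2 = (3.3637, -0.1693, 5.0000)
after link 3: o_3 = (3.8813, 1.7626, 7.0000)
after link 4: o_4 = (3.6572, 0.9261, 7.5000)
after link 5: o_5 = (2.3724, 3.8585, 4.9019)
after link 6: o_6 = (3.3170, 2.3646, 7.3260)

3.317 2.365 7.326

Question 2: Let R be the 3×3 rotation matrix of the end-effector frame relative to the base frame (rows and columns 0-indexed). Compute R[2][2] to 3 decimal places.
End-effector z-axis (col 2 of R) = (0.9486,0.1941,-0.2500)
R[2][2] = -0.2500

-0.250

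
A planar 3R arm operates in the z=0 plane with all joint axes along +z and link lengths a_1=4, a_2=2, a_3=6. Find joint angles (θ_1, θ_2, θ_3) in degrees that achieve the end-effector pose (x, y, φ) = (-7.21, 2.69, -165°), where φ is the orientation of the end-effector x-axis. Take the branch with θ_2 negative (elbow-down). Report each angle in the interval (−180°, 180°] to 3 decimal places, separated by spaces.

wrist centre = target − a_3·(cos φ, sin φ) = (-1.4144, 4.2429)
cos θ_2 = (20.0030−4²−2²)/(2·4·2) = 0.0002; θ_2 = -89.9893° (elbow-down)
β = atan2(4.2429,-1.4144) = 108.4367°; ψ = atan2(-2.0000,4.0004) = -26.5629°
θ_1 = β − ψ = 134.9996°
θ_3 = φ − θ_1 − θ_2 = 149.9898° (wrapped to (-180°,180°])

135.000 -89.989 149.990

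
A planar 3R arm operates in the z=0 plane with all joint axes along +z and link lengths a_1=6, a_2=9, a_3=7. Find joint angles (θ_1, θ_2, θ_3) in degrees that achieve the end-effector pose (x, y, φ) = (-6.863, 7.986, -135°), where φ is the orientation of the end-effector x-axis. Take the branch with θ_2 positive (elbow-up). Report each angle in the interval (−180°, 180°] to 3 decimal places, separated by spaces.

61.824 60.004 103.172

wrist centre = target − a_3·(cos φ, sin φ) = (-1.9133, 12.9357)
cos θ_2 = (170.9941−6²−9²)/(2·6·9) = 0.4999; θ_2 = 60.0036° (elbow-up)
β = atan2(12.9357,-1.9133) = 98.4133°; ψ = atan2(7.7945,10.4995) = 36.5891°
θ_1 = β − ψ = 61.8242°
θ_3 = φ − θ_1 − θ_2 = 103.1721° (wrapped to (-180°,180°])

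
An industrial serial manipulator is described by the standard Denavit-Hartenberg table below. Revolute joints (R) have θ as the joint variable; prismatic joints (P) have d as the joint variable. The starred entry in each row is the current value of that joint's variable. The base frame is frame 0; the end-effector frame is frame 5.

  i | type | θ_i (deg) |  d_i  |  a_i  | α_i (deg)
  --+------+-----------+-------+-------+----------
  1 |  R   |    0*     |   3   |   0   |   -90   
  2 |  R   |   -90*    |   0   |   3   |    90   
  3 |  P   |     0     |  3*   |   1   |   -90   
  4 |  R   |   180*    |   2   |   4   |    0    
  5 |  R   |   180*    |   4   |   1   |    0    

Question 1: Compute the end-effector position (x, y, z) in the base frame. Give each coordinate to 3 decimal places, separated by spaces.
-3.000 6.000 4.000

after link 1: o_1 = (0.0000, 0.0000, 3.0000)
after link 2: o_2 = (0.0000, -0.0000, 6.0000)
after link 3: o_3 = (-3.0000, -0.0000, 7.0000)
after link 4: o_4 = (-3.0000, 2.0000, 3.0000)
after link 5: o_5 = (-3.0000, 6.0000, 4.0000)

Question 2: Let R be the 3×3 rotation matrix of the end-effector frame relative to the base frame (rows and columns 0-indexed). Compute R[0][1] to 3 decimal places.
1.000

End-effector y-axis (col 1 of R) = (1.0000,-0.0000,0.0000)
R[0][1] = 1.0000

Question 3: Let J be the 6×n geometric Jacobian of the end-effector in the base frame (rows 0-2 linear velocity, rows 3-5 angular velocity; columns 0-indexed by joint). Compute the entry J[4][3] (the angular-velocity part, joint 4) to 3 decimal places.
1.000

axis z_3 = (0.0000,1.0000,0.0000); lever o_n−o_3 = (0.0000,6.0000,-3.0000)
cross product → J_v[:, 3] = (-3.0000,0.0000,-0.0000)
J_ω[:, 3] = z_3
entry J[4][3] = 1.0000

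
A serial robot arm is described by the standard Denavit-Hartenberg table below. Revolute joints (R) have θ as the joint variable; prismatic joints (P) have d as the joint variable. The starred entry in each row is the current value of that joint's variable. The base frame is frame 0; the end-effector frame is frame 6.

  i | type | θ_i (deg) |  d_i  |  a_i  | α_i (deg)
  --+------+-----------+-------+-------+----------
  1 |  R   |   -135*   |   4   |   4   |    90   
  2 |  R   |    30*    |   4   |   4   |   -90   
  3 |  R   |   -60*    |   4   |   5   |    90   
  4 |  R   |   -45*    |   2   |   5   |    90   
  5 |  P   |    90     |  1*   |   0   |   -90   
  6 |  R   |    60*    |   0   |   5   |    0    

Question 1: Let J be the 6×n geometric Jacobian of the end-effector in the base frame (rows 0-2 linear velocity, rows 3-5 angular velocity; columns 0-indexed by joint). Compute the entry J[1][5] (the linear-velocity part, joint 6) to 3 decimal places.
axis z_5 = (0.8995,0.0335,0.4356); lever o_n−o_5 = (-1.2880,4.2297,2.3346)
cross product → J_v[:, 5] = (-1.7643,-2.6611,3.8479)
J_ω[:, 5] = z_5
entry J[1][5] = -2.6611

-2.661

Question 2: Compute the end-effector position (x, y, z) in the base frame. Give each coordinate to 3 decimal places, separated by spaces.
-16.317 5.859 9.216

after link 1: o_1 = (-2.8284, -2.8284, 4.0000)
after link 2: o_2 = (-8.1063, -2.4495, 6.0000)
after link 3: o_3 = (-11.2849, 0.4957, 10.7141)
after link 4: o_4 = (-15.4290, 2.0960, 7.6701)
after link 5: o_5 = (-15.0294, 1.6294, 6.8809)
after link 6: o_6 = (-16.3175, 5.8592, 9.2155)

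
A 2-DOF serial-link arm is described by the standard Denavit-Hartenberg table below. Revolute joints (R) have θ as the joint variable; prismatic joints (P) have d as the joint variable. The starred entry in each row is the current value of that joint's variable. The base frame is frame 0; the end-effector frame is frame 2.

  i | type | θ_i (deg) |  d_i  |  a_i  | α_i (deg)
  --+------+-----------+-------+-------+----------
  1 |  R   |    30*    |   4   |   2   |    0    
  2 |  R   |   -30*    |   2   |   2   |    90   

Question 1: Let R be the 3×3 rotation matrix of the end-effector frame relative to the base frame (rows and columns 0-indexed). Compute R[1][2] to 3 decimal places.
End-effector z-axis (col 2 of R) = (0.0000,-1.0000,0.0000)
R[1][2] = -1.0000

-1.000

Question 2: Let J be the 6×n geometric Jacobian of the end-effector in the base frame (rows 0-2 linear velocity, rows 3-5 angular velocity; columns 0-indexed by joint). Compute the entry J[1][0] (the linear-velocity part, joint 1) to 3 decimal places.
axis z_0 = ẑ; lever o_n−o_0 = (3.7321,1.0000,6.0000)
cross product → J_v[:, 0] = (-1.0000,3.7321,0.0000)
J_ω[:, 0] = z_0
entry J[1][0] = 3.7321

3.732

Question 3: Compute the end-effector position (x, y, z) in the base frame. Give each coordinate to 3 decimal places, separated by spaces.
3.732 1.000 6.000

after link 1: o_1 = (1.7321, 1.0000, 4.0000)
after link 2: o_2 = (3.7321, 1.0000, 6.0000)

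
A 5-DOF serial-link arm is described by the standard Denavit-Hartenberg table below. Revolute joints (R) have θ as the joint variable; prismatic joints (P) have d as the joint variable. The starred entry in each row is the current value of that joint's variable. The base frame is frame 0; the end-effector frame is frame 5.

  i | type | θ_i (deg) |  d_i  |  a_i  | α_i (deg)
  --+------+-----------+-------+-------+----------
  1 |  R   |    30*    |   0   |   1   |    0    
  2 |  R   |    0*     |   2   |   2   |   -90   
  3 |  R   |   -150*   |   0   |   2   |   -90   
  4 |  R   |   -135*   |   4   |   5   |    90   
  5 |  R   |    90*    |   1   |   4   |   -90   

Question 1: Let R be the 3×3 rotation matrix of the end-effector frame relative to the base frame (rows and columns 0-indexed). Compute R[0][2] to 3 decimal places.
End-effector z-axis (col 2 of R) = (-0.1768,-0.9186,0.3536)
R[0][2] = -0.1768

-0.177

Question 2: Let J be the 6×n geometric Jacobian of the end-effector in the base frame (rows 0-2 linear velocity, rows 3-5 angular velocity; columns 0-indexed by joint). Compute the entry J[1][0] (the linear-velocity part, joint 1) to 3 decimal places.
axis z_0 = ẑ; lever o_n−o_0 = (6.3299,6.9206,7.8069)
cross product → J_v[:, 0] = (-6.9206,6.3299,0.0000)
J_ω[:, 0] = z_0
entry J[1][0] = 6.3299

6.330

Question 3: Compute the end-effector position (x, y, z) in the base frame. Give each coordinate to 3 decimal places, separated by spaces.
6.330 6.921 7.807

after link 1: o_1 = (0.8660, 0.5000, 0.0000)
after link 2: o_2 = (2.5981, 1.5000, 2.0000)
after link 3: o_3 = (1.0981, 0.6340, 3.0000)
after link 4: o_4 = (3.7140, 6.2268, 4.6963)
after link 5: o_5 = (6.3299, 6.9206, 7.8069)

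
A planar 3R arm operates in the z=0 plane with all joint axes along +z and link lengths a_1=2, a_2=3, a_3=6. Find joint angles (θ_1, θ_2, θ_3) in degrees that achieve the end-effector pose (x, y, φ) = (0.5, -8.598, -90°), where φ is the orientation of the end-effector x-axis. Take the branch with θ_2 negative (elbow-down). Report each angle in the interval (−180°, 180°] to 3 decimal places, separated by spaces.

wrist centre = target − a_3·(cos φ, sin φ) = (0.5000, -2.5980)
cos θ_2 = (6.9996−2²−3²)/(2·2·3) = -0.5000; θ_2 = -120.0022° (elbow-down)
β = atan2(-2.5980,0.5000) = -79.1063°; ψ = atan2(-2.5980,0.4999) = -79.1085°
θ_1 = β − ψ = 0.0022°
θ_3 = φ − θ_1 − θ_2 = 30.0000° (wrapped to (-180°,180°])

0.002 -120.002 30.000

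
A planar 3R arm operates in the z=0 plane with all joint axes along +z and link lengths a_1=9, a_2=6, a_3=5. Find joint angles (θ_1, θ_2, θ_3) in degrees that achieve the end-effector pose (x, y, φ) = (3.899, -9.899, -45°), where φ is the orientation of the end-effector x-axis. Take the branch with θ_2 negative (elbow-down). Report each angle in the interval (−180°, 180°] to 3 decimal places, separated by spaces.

-45.004 -135.005 135.009

wrist centre = target − a_3·(cos φ, sin φ) = (0.3635, -6.3635)
cos θ_2 = (40.6258−9²−6²)/(2·9·6) = -0.7072; θ_2 = -135.0050° (elbow-down)
β = atan2(-6.3635,0.3635) = -86.7310°; ψ = atan2(-4.2423,4.7570) = -41.7265°
θ_1 = β − ψ = -45.0045°
θ_3 = φ − θ_1 − θ_2 = 135.0095° (wrapped to (-180°,180°])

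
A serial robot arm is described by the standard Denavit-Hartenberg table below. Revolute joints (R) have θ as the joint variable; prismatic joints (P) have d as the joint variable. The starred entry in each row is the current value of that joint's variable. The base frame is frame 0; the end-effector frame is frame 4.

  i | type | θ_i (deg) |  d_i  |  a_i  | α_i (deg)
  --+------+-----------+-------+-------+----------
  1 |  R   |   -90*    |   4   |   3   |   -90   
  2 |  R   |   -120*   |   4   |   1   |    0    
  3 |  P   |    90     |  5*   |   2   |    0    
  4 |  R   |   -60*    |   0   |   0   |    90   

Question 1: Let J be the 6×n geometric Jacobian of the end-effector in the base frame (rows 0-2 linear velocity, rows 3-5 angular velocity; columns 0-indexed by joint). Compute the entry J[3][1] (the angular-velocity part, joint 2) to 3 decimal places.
1.000

axis z_1 = (1.0000,0.0000,0.0000); lever o_n−o_1 = (9.0000,-1.2321,1.8660)
cross product → J_v[:, 1] = (0.0000,-1.8660,-1.2321)
J_ω[:, 1] = z_1
entry J[3][1] = 1.0000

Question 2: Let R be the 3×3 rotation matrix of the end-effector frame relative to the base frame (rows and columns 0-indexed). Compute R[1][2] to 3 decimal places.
End-effector z-axis (col 2 of R) = (-0.0000,1.0000,0.0000)
R[1][2] = 1.0000

1.000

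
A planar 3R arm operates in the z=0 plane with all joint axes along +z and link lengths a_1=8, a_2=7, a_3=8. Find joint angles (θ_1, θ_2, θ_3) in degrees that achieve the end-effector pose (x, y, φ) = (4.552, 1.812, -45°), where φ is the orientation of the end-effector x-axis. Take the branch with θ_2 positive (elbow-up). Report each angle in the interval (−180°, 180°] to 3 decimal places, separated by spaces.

45.002 119.997 150.000

wrist centre = target − a_3·(cos φ, sin φ) = (-1.1049, 7.4689)
cos θ_2 = (57.0045−8²−7²)/(2·8·7) = -0.5000; θ_2 = 119.9973° (elbow-up)
β = atan2(7.4689,-1.1049) = 98.4146°; ψ = atan2(6.0623,4.5003) = 53.4122°
θ_1 = β − ψ = 45.0024°
θ_3 = φ − θ_1 − θ_2 = 150.0003° (wrapped to (-180°,180°])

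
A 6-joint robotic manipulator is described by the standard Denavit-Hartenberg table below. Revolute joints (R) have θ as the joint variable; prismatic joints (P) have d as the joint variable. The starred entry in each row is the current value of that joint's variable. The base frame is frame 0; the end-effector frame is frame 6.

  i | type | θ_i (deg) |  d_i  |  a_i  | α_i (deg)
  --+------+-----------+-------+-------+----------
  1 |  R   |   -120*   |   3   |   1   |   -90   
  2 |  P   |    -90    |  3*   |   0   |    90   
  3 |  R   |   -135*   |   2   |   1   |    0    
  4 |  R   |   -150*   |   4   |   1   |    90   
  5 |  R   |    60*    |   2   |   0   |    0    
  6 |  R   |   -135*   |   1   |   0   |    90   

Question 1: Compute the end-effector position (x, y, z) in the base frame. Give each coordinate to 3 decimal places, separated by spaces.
after link 1: o_1 = (-0.5000, -0.8660, 3.0000)
after link 2: o_2 = (2.0981, -2.3660, 3.0000)
after link 3: o_3 = (2.4857, -0.2804, 2.2929)
after link 4: o_4 = (5.3222, 2.7007, 2.5517)
after link 5: o_5 = (4.8739, 2.9595, 4.4836)
after link 6: o_6 = (4.6498, 3.0889, 5.4495)

4.650 3.089 5.449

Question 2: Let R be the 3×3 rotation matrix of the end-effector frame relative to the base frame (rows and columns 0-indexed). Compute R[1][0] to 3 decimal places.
-0.962

End-effector x-axis (col 0 of R) = (-0.2665,-0.9615,0.0670)
R[1][0] = -0.9615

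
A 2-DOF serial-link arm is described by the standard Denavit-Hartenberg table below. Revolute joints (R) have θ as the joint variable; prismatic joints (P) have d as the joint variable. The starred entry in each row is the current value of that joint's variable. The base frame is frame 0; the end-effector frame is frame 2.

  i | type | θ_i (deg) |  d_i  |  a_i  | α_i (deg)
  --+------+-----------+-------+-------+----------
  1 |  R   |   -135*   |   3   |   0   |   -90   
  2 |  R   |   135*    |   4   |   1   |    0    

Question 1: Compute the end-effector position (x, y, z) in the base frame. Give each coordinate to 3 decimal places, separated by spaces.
after link 1: o_1 = (0.0000, 0.0000, 3.0000)
after link 2: o_2 = (3.3284, -2.3284, 2.2929)

3.328 -2.328 2.293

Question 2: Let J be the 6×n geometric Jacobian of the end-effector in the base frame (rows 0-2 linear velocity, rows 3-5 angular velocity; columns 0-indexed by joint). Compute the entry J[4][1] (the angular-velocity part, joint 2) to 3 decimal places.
axis z_1 = (0.7071,-0.7071,0.0000); lever o_n−o_1 = (3.3284,-2.3284,-0.7071)
cross product → J_v[:, 1] = (0.5000,0.5000,0.7071)
J_ω[:, 1] = z_1
entry J[4][1] = -0.7071

-0.707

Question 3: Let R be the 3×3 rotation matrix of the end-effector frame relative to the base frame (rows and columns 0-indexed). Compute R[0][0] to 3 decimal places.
End-effector x-axis (col 0 of R) = (0.5000,0.5000,-0.7071)
R[0][0] = 0.5000

0.500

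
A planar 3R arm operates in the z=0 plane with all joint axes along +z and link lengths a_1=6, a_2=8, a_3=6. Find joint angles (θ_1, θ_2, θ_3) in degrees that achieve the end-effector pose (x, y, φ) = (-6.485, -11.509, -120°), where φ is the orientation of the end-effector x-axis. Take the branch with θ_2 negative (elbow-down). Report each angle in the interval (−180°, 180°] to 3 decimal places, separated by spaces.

-45.002 -120.002 45.003

wrist centre = target − a_3·(cos φ, sin φ) = (-3.4850, -6.3128)
cos θ_2 = (51.9973−6²−8²)/(2·6·8) = -0.5000; θ_2 = -120.0019° (elbow-down)
β = atan2(-6.3128,-3.4850) = -118.9008°; ψ = atan2(-6.9281,1.9998) = -73.8993°
θ_1 = β − ψ = -45.0015°
θ_3 = φ − θ_1 − θ_2 = 45.0034° (wrapped to (-180°,180°])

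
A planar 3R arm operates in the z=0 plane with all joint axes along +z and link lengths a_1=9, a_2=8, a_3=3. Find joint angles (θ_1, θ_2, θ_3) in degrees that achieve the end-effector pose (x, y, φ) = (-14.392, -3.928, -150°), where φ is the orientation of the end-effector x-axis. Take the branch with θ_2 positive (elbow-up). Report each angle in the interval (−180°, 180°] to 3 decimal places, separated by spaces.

wrist centre = target − a_3·(cos φ, sin φ) = (-11.7939, -2.4280)
cos θ_2 = (144.9918−9²−8²)/(2·9·8) = -0.0001; θ_2 = 90.0033° (elbow-up)
β = atan2(-2.4280,-11.7939) = -168.3671°; ψ = atan2(8.0000,8.9995) = 41.6350°
θ_1 = β − ψ = -210.0021°
θ_3 = φ − θ_1 − θ_2 = -30.0012° (wrapped to (-180°,180°])

149.998 90.003 -30.001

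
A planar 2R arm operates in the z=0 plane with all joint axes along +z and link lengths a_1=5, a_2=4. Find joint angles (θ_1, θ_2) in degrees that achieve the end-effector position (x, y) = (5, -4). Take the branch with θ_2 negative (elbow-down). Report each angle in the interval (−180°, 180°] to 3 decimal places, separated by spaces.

0.000 -90.000

cos θ_2 = (41.0000−5²−4²)/(2·5·4) = 0.0000; θ_2 = -90.0000° (elbow-down)
β = atan2(-4.0000,5.0000) = -38.6598°; ψ = atan2(-4.0000,5.0000) = -38.6598°
θ_1 = β − ψ = 0.0000°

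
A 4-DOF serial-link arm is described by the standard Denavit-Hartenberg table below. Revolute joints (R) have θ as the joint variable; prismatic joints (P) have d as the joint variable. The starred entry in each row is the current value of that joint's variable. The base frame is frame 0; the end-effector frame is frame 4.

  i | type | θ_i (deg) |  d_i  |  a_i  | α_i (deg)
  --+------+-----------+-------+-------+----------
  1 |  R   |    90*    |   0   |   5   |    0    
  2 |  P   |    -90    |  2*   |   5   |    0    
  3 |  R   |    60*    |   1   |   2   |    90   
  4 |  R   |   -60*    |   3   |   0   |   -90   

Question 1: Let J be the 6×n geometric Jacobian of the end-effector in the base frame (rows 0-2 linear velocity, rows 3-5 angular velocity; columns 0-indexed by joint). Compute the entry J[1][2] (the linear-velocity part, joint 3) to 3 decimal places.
3.598

axis z_2 = (0.0000,0.0000,1.0000); lever o_n−o_2 = (3.5981,0.2321,1.0000)
cross product → J_v[:, 2] = (-0.2321,3.5981,0.0000)
J_ω[:, 2] = z_2
entry J[1][2] = 3.5981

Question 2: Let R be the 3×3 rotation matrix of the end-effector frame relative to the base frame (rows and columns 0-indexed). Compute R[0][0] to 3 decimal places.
End-effector x-axis (col 0 of R) = (0.2500,0.4330,-0.8660)
R[0][0] = 0.2500

0.250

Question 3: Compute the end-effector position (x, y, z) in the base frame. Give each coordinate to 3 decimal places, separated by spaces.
8.598 5.232 3.000

after link 1: o_1 = (0.0000, 5.0000, 0.0000)
after link 2: o_2 = (5.0000, 5.0000, 2.0000)
after link 3: o_3 = (6.0000, 6.7321, 3.0000)
after link 4: o_4 = (8.5981, 5.2321, 3.0000)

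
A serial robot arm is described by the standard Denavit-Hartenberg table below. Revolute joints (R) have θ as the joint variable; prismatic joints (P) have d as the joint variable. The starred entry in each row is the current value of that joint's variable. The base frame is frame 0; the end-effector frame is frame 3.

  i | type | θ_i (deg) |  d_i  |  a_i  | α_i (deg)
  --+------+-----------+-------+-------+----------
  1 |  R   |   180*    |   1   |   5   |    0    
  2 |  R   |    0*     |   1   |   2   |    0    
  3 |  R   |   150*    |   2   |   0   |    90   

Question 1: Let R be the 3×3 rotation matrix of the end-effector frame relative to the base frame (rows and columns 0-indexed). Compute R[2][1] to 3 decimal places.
1.000

End-effector y-axis (col 1 of R) = (0.0000,0.0000,1.0000)
R[2][1] = 1.0000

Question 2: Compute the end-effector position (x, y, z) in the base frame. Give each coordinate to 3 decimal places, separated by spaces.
after link 1: o_1 = (-5.0000, 0.0000, 1.0000)
after link 2: o_2 = (-7.0000, 0.0000, 2.0000)
after link 3: o_3 = (-7.0000, 0.0000, 4.0000)

-7.000 0.000 4.000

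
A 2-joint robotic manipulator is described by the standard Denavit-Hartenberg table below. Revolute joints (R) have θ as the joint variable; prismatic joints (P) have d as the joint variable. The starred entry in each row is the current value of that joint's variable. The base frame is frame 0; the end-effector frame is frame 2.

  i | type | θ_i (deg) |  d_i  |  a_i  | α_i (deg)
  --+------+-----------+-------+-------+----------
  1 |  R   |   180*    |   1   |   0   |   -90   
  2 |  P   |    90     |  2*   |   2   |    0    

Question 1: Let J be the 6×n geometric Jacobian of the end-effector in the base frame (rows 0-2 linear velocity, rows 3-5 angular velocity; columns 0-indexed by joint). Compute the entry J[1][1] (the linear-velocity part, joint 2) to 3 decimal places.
prismatic axis z_1 = (-0.0000,-1.0000,0.0000)
J_v[:, 1] = z_1; J_ω[:, 1] = (0,0,0)
entry J[1][1] = -1.0000

-1.000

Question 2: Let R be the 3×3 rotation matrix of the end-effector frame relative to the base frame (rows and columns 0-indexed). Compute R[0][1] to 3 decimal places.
End-effector y-axis (col 1 of R) = (1.0000,-0.0000,-0.0000)
R[0][1] = 1.0000

1.000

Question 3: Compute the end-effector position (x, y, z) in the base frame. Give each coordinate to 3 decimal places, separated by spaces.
-0.000 -2.000 -1.000

after link 1: o_1 = (0.0000, 0.0000, 1.0000)
after link 2: o_2 = (-0.0000, -2.0000, -1.0000)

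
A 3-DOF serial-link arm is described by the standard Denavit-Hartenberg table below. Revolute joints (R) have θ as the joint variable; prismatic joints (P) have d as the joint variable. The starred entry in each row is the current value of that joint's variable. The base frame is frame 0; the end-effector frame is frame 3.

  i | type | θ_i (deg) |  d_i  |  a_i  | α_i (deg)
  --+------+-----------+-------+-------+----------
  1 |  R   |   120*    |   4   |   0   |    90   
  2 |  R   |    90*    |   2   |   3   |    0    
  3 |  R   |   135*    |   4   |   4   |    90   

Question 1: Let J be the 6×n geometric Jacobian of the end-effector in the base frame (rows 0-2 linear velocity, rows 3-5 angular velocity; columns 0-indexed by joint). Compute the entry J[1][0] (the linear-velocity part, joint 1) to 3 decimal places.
6.610

axis z_0 = ẑ; lever o_n−o_0 = (6.6104,0.5505,4.1716)
cross product → J_v[:, 0] = (-0.5505,6.6104,0.0000)
J_ω[:, 0] = z_0
entry J[1][0] = 6.6104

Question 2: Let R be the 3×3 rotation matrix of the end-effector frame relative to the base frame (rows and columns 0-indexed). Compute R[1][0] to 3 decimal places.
-0.612

End-effector x-axis (col 0 of R) = (0.3536,-0.6124,-0.7071)
R[1][0] = -0.6124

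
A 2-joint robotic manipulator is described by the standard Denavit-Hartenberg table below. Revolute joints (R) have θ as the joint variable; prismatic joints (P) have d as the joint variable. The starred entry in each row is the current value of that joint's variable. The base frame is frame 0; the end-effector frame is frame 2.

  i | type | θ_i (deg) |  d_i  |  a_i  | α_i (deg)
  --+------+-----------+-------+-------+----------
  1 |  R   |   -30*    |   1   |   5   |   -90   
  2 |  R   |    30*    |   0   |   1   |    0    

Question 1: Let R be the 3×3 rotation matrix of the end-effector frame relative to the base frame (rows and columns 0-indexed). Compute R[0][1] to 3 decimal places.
End-effector y-axis (col 1 of R) = (-0.4330,0.2500,-0.8660)
R[0][1] = -0.4330

-0.433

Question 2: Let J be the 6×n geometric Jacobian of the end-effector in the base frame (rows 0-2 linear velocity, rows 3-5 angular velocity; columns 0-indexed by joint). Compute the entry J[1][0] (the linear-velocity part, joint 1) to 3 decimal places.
axis z_0 = ẑ; lever o_n−o_0 = (5.0801,-2.9330,0.5000)
cross product → J_v[:, 0] = (2.9330,5.0801,-0.0000)
J_ω[:, 0] = z_0
entry J[1][0] = 5.0801

5.080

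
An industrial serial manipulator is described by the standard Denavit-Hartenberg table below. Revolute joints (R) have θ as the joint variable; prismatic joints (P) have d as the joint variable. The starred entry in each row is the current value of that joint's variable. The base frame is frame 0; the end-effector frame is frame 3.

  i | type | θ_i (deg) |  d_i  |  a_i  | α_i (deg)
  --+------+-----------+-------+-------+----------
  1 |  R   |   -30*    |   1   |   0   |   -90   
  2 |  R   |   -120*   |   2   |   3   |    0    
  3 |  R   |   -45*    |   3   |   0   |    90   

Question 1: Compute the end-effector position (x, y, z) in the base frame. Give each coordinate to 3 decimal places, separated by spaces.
1.201 5.080 3.598

after link 1: o_1 = (0.0000, 0.0000, 1.0000)
after link 2: o_2 = (-0.2990, 2.4821, 3.5981)
after link 3: o_3 = (1.2010, 5.0801, 3.5981)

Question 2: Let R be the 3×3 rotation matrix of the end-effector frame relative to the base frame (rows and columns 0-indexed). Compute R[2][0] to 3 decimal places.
End-effector x-axis (col 0 of R) = (-0.8365,0.4830,0.2588)
R[2][0] = 0.2588

0.259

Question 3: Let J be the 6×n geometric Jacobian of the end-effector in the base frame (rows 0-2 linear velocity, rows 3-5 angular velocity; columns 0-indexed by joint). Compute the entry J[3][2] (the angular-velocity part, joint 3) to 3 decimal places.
axis z_2 = (0.5000,0.8660,0.0000); lever o_n−o_2 = (1.5000,2.5981,0.0000)
cross product → J_v[:, 2] = (-0.0000,0.0000,0.0000)
J_ω[:, 2] = z_2
entry J[3][2] = 0.5000

0.500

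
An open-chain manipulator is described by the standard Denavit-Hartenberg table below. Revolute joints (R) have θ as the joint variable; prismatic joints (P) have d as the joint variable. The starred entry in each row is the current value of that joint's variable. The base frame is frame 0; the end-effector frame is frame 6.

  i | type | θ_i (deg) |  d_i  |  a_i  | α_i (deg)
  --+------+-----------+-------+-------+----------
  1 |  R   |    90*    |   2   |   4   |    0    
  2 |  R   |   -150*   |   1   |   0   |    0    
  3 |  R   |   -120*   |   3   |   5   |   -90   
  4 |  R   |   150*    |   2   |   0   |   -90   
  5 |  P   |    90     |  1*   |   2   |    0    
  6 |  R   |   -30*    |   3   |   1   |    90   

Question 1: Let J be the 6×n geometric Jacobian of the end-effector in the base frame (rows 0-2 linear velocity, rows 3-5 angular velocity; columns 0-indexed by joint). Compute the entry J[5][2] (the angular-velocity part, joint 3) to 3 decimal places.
axis z_2 = (0.0000,0.0000,1.0000); lever o_n−o_2 = (-2.5670,0.8660,6.2141)
cross product → J_v[:, 2] = (-0.8660,-2.5670,0.0000)
J_ω[:, 2] = z_2
entry J[5][2] = 1.0000

1.000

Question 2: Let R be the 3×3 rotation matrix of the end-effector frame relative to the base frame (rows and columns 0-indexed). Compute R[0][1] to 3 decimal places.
0.500

End-effector y-axis (col 1 of R) = (0.5000,0.0000,0.8660)
R[0][1] = 0.5000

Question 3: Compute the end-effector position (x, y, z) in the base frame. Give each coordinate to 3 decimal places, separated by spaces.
after link 1: o_1 = (0.0000, 4.0000, 2.0000)
after link 2: o_2 = (0.0000, 4.0000, 3.0000)
after link 3: o_3 = (-5.0000, 4.0000, 6.0000)
after link 4: o_4 = (-5.0000, 2.0000, 6.0000)
after link 5: o_5 = (-4.5000, 4.0000, 6.8660)
after link 6: o_6 = (-2.5670, 4.8660, 9.2141)

-2.567 4.866 9.214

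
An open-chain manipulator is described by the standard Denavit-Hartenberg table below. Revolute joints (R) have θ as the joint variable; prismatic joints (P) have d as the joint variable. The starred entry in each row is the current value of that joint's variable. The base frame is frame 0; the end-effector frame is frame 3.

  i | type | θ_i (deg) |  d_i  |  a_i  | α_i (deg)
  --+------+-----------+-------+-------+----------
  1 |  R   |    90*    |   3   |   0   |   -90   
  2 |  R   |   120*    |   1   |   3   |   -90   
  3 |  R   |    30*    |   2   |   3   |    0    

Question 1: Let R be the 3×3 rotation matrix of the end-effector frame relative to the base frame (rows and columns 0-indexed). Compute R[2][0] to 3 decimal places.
End-effector x-axis (col 0 of R) = (0.5000,-0.4330,-0.7500)
R[2][0] = -0.7500

-0.750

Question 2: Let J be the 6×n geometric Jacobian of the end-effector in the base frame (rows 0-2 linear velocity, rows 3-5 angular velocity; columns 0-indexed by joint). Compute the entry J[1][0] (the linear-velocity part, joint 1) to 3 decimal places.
axis z_0 = ẑ; lever o_n−o_0 = (0.5000,-4.5311,-0.8481)
cross product → J_v[:, 0] = (4.5311,0.5000,-0.0000)
J_ω[:, 0] = z_0
entry J[1][0] = 0.5000

0.500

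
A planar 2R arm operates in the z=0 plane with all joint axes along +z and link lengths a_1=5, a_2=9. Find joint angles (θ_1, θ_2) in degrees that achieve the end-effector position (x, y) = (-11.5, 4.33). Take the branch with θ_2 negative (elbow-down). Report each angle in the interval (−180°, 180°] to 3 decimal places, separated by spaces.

-161.265 -60.001

cos θ_2 = (150.9989−5²−9²)/(2·5·9) = 0.5000; θ_2 = -60.0008° (elbow-down)
β = atan2(4.3300,-11.5000) = 159.3676°; ψ = atan2(-7.7943,9.4999) = -39.3676°
θ_1 = β − ψ = 198.7351°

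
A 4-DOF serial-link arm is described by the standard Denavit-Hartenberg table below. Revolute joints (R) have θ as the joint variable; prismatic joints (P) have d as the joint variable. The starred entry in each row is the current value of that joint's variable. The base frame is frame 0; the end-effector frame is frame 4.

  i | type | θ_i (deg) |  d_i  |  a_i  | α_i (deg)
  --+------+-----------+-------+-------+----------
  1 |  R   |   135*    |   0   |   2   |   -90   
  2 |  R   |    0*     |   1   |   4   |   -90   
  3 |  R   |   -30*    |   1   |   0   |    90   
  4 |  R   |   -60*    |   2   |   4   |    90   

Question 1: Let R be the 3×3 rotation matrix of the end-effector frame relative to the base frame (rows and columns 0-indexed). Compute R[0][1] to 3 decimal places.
End-effector y-axis (col 1 of R) = (-0.2588,-0.9659,0.0000)
R[0][1] = -0.2588

-0.259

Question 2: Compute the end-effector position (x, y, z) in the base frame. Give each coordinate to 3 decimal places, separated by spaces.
after link 1: o_1 = (-1.4142, 1.4142, 0.0000)
after link 2: o_2 = (-4.9497, 3.5355, 0.0000)
after link 3: o_3 = (-4.9497, 3.5355, -1.0000)
after link 4: o_4 = (-7.3992, 2.1213, 2.4641)

-7.399 2.121 2.464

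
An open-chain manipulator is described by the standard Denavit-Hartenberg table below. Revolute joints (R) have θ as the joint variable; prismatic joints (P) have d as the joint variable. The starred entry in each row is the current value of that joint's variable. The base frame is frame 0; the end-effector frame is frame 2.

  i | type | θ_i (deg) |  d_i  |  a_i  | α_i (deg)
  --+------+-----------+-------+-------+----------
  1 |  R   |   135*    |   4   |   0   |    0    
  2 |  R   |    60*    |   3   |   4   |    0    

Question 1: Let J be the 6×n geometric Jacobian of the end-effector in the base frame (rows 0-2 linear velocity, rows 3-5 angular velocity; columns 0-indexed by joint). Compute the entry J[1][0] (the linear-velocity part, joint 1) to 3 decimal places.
-3.864

axis z_0 = ẑ; lever o_n−o_0 = (-3.8637,-1.0353,7.0000)
cross product → J_v[:, 0] = (1.0353,-3.8637,0.0000)
J_ω[:, 0] = z_0
entry J[1][0] = -3.8637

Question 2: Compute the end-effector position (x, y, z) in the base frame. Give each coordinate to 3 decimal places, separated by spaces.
-3.864 -1.035 7.000

after link 1: o_1 = (0.0000, 0.0000, 4.0000)
after link 2: o_2 = (-3.8637, -1.0353, 7.0000)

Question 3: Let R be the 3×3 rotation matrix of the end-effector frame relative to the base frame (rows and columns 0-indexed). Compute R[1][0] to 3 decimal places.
End-effector x-axis (col 0 of R) = (-0.9659,-0.2588,0.0000)
R[1][0] = -0.2588

-0.259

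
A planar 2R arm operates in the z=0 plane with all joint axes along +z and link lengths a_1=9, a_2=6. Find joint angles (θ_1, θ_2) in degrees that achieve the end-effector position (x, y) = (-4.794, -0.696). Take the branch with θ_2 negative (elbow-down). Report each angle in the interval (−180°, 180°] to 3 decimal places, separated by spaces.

cos θ_2 = (23.4669−9²−6²)/(2·9·6) = -0.8660; θ_2 = -150.0026° (elbow-down)
β = atan2(-0.6960,-4.7940) = -171.7394°; ψ = atan2(-2.9998,3.8037) = -38.2608°
θ_1 = β − ψ = -133.4786°

-133.479 -150.003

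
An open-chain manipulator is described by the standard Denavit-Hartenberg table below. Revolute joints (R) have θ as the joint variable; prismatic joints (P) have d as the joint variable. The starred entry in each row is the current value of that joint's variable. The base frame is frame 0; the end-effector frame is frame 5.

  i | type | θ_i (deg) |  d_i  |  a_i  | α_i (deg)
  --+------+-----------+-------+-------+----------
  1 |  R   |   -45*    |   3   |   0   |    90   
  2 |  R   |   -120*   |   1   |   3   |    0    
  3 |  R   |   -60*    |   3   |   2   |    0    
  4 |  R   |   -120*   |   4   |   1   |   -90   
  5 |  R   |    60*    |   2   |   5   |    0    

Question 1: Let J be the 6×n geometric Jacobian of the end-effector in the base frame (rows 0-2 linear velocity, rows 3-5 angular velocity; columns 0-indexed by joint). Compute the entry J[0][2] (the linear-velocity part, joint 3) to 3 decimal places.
-2.850

axis z_2 = (-0.7071,-0.7071,0.0000); lever o_n−o_2 = (-3.2894,-0.4864,4.0311)
cross product → J_v[:, 2] = (-2.8504,2.8504,-1.9821)
J_ω[:, 2] = z_2
entry J[0][2] = -2.8504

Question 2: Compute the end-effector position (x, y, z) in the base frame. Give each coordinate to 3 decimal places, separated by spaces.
-5.057 -0.133 4.433

after link 1: o_1 = (0.0000, 0.0000, 3.0000)
after link 2: o_2 = (-1.7678, 0.3536, 0.4019)
after link 3: o_3 = (-5.3033, -0.3536, 0.4019)
after link 4: o_4 = (-7.7782, -3.5355, 1.2679)
after link 5: o_5 = (-5.0572, -0.1328, 4.4330)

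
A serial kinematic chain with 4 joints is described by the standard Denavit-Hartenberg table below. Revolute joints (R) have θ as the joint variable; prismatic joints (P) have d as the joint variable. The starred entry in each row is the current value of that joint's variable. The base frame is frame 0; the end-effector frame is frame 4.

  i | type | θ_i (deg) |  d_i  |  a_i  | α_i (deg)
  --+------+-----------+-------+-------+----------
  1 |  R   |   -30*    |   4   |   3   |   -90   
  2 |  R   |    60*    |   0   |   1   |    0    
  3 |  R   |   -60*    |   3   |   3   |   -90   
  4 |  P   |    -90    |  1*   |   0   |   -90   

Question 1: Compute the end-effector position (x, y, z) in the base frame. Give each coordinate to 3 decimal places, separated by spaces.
after link 1: o_1 = (2.5981, -1.5000, 4.0000)
after link 2: o_2 = (3.0311, -1.7500, 3.1340)
after link 3: o_3 = (7.1292, -0.6519, 3.1340)
after link 4: o_4 = (7.1292, -0.6519, 2.1340)

7.129 -0.652 2.134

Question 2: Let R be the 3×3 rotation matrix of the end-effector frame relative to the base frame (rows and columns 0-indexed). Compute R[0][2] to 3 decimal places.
End-effector z-axis (col 2 of R) = (0.8660,-0.5000,-0.0000)
R[0][2] = 0.8660

0.866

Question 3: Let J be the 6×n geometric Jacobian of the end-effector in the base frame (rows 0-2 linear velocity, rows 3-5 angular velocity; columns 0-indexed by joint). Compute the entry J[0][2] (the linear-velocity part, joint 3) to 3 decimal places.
-0.866

axis z_2 = (0.5000,0.8660,0.0000); lever o_n−o_2 = (4.0981,1.0981,-1.0000)
cross product → J_v[:, 2] = (-0.8660,0.5000,-3.0000)
J_ω[:, 2] = z_2
entry J[0][2] = -0.8660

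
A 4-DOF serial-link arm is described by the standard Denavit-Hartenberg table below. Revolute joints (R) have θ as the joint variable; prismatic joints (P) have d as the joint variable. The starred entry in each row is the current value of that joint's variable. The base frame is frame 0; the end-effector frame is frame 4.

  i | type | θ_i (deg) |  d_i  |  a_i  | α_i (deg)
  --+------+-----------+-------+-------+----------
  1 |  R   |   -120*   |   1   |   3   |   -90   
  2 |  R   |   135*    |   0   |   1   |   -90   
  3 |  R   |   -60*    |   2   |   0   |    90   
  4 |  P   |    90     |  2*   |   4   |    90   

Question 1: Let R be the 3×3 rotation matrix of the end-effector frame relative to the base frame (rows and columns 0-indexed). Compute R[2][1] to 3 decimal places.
End-effector y-axis (col 1 of R) = (0.1268,-0.7803,0.6124)
R[2][1] = 0.6124

0.612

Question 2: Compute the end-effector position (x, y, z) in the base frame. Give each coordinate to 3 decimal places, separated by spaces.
after link 1: o_1 = (-1.5000, -2.5981, 1.0000)
after link 2: o_2 = (-1.1464, -1.9857, 0.2929)
after link 3: o_3 = (-0.4393, -0.7610, 1.7071)
after link 4: o_4 = (1.2285, 0.1279, 5.7603)

1.229 0.128 5.760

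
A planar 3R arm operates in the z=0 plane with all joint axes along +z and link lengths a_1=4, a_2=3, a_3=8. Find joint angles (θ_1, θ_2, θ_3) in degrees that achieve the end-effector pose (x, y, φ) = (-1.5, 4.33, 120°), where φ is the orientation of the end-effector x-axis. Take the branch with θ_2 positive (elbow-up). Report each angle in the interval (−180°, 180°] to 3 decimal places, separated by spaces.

wrist centre = target − a_3·(cos φ, sin φ) = (2.5000, -2.5982)
cos θ_2 = (13.0007−4²−3²)/(2·4·3) = -0.5000; θ_2 = 119.9982° (elbow-up)
β = atan2(-2.5982,2.5000) = -46.1035°; ψ = atan2(2.5981,2.5001) = 46.1017°
θ_1 = β − ψ = -92.2052°
θ_3 = φ − θ_1 − θ_2 = 92.2070° (wrapped to (-180°,180°])

-92.205 119.998 92.207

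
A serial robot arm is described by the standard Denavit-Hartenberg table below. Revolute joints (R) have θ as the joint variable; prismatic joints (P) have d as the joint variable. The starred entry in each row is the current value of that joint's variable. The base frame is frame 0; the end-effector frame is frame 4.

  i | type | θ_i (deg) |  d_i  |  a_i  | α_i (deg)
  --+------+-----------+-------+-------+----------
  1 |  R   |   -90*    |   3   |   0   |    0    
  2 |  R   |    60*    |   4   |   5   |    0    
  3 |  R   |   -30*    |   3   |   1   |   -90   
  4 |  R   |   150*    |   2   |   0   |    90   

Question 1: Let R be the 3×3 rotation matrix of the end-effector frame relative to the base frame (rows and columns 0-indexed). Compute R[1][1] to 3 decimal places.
0.500

End-effector y-axis (col 1 of R) = (0.8660,0.5000,0.0000)
R[1][1] = 0.5000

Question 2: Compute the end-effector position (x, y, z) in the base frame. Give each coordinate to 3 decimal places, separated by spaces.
after link 1: o_1 = (0.0000, 0.0000, 3.0000)
after link 2: o_2 = (4.3301, -2.5000, 7.0000)
after link 3: o_3 = (4.8301, -3.3660, 10.0000)
after link 4: o_4 = (6.5622, -2.3660, 10.0000)

6.562 -2.366 10.000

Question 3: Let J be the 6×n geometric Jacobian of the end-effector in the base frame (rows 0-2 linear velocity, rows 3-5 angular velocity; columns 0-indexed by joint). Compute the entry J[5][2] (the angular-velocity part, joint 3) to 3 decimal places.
axis z_2 = (0.0000,0.0000,1.0000); lever o_n−o_2 = (2.2321,0.1340,3.0000)
cross product → J_v[:, 2] = (-0.1340,2.2321,0.0000)
J_ω[:, 2] = z_2
entry J[5][2] = 1.0000

1.000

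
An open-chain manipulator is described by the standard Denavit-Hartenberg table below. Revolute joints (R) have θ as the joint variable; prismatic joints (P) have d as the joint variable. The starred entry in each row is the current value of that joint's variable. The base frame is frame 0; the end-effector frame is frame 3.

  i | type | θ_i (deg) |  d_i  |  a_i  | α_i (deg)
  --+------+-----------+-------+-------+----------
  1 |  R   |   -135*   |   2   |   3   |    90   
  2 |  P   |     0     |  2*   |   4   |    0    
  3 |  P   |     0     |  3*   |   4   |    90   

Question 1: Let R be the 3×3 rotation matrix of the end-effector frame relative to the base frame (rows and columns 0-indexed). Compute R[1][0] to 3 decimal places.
End-effector x-axis (col 0 of R) = (-0.7071,-0.7071,0.0000)
R[1][0] = -0.7071

-0.707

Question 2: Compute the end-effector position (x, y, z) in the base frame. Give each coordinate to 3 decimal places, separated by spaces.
after link 1: o_1 = (-2.1213, -2.1213, 2.0000)
after link 2: o_2 = (-6.3640, -3.5355, 2.0000)
after link 3: o_3 = (-11.3137, -4.2426, 2.0000)

-11.314 -4.243 2.000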